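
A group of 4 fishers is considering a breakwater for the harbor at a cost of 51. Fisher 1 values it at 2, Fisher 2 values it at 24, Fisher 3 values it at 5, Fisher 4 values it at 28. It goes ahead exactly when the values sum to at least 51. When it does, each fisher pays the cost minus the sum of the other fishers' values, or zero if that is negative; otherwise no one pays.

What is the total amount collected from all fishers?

Total value 59 ≥ cost 51, so it is built.
Fisher 1: others sum to 57; max(0, 51 - 57) = 0.
Fisher 2: others sum to 35; max(0, 51 - 35) = 16.
Fisher 3: others sum to 54; max(0, 51 - 54) = 0.
Fisher 4: others sum to 31; max(0, 51 - 31) = 20.
Total collected = 0 + 16 + 0 + 20 = 36.

36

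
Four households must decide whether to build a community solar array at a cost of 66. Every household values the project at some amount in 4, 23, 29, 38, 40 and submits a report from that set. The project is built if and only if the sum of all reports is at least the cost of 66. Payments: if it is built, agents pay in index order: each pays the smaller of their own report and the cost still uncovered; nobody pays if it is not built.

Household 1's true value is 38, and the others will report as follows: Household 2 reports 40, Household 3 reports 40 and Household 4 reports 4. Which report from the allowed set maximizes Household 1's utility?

Report 4: project built, pays 4, utility 38 - 4 = 34.
Report 23: project built, pays 23, utility 38 - 23 = 15.
Report 29: project built, pays 29, utility 38 - 29 = 9.
Report 38: project built, pays 38, utility 38 - 38 = 0.
Report 40: project built, pays 40, utility 38 - 40 = -2.
The best choice is 4 with utility 34.

4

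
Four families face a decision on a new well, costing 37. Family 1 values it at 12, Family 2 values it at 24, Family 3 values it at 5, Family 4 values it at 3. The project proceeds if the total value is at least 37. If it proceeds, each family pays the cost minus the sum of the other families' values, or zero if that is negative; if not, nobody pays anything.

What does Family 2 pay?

Total value 44 ≥ cost 37, so the project is built.
The other families' values sum to 20.
Cost minus that sum is 37 - 20 = 17.

17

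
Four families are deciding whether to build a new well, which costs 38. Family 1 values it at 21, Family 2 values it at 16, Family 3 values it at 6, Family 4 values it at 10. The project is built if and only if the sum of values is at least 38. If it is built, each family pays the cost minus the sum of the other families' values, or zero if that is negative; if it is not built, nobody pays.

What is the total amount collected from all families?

Total value 53 ≥ cost 38, so it is built.
Family 1: others sum to 32; max(0, 38 - 32) = 6.
Family 2: others sum to 37; max(0, 38 - 37) = 1.
Family 3: others sum to 47; max(0, 38 - 47) = 0.
Family 4: others sum to 43; max(0, 38 - 43) = 0.
Total collected = 6 + 1 + 0 + 0 = 7.

7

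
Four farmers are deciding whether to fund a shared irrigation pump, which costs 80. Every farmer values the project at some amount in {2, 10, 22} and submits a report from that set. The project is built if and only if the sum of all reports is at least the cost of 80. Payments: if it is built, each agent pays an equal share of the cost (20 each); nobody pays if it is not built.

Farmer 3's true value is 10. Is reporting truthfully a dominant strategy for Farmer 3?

Yes

Check each profile of the others' reports and compare truth against every alternative report.
Others report (2, 2, 2): truth gives 0, best alternative gives 0.
Others report (2, 2, 10): truth gives 0, best alternative gives 0.
Others report (2, 2, 22): truth gives 0, best alternative gives 0.
Others report (2, 10, 2): truth gives 0, best alternative gives 0.
Others report (2, 10, 10): truth gives 0, best alternative gives 0.
Others report (2, 10, 22): truth gives 0, best alternative gives 0.
(Remaining 21 profiles checked similarly; truth is weakly best in each.)
In every case the truthful report is at least as good as any alternative, so it is a dominant strategy.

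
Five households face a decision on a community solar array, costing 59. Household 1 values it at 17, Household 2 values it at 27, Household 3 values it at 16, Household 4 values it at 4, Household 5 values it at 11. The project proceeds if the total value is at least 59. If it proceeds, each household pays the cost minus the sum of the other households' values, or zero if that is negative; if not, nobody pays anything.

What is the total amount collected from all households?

Total value 75 ≥ cost 59, so it is built.
Household 1: others sum to 58; max(0, 59 - 58) = 1.
Household 2: others sum to 48; max(0, 59 - 48) = 11.
Household 3: others sum to 59; max(0, 59 - 59) = 0.
Household 4: others sum to 71; max(0, 59 - 71) = 0.
Household 5: others sum to 64; max(0, 59 - 64) = 0.
Total collected = 1 + 11 + 0 + 0 + 0 = 12.

12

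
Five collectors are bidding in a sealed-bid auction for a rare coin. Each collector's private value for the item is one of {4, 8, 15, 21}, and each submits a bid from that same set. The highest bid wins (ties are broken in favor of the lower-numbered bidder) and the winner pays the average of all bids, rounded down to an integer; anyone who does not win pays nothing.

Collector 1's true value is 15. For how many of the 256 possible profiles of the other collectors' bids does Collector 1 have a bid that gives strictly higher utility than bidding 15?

Others bid (4, 4, 4, 4): truth gives 9; bid 4 gives 11 > 9. Violating.
Others bid (4, 4, 4, 8): truth gives 8; bid 8 gives 10 > 8. Violating.
Others bid (4, 4, 4, 21): truth gives 0; bid 21 gives 5 > 0. Violating.
Others bid (4, 4, 8, 4): truth gives 8; bid 8 gives 10 > 8. Violating.
Others bid (4, 4, 4, 15): truth gives 7; no alternative beats it.
Others bid (4, 4, 8, 15): truth gives 6; no alternative beats it.
(Checking all 256 profiles: 102 have a profitable deviation, 154 do not.)

102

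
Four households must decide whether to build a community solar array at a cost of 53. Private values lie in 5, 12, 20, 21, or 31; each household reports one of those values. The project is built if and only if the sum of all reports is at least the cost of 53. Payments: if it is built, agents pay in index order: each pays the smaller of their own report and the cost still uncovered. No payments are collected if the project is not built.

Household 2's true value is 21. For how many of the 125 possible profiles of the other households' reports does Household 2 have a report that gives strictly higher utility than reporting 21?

Others report (5, 5, 31): truth gives 0; report 12 gives 9 > 0. Violating.
Others report (5, 12, 20): truth gives 0; report 20 gives 1 > 0. Violating.
Others report (5, 12, 21): truth gives 0; report 20 gives 1 > 0. Violating.
Others report (5, 12, 31): truth gives 0; report 5 gives 16 > 0. Violating.
Others report (5, 5, 5): truth gives 0; no alternative beats it.
Others report (5, 5, 12): truth gives 0; no alternative beats it.
(Checking all 125 profiles: 112 have a profitable deviation, 13 do not.)

112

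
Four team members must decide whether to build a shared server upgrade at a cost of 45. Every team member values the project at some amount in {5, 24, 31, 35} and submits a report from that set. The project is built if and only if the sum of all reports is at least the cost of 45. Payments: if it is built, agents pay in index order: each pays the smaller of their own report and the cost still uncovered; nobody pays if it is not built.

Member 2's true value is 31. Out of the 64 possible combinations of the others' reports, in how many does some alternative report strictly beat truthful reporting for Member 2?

62

Others report (5, 5, 24): truth gives 0; report 24 gives 7 > 0. Violating.
Others report (5, 5, 31): truth gives 0; report 5 gives 26 > 0. Violating.
Others report (5, 5, 35): truth gives 0; report 5 gives 26 > 0. Violating.
Others report (5, 24, 5): truth gives 0; report 24 gives 7 > 0. Violating.
Others report (5, 5, 5): truth gives 0; no alternative beats it.
Others report (24, 5, 5): truth gives 10; no alternative beats it.
(Checking all 64 profiles: 62 have a profitable deviation, 2 do not.)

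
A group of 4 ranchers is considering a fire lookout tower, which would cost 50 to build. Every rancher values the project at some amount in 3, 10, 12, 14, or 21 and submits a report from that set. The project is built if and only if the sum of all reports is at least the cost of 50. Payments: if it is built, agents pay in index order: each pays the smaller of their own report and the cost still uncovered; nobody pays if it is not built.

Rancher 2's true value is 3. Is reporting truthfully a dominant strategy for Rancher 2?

Yes

Check each profile of the others' reports and compare truth against every alternative report.
Others report (3, 21, 21): truth gives 0, best alternative gives -7.
Others report (10, 10, 21): truth gives 0, best alternative gives -7.
Others report (10, 12, 21): truth gives 0, best alternative gives -7.
Others report (10, 14, 21): truth gives 0, best alternative gives -7.
Others report (10, 21, 10): truth gives 0, best alternative gives -7.
Others report (10, 21, 12): truth gives 0, best alternative gives -7.
(Remaining 119 profiles checked similarly; truth is weakly best in each.)
In every case the truthful report is at least as good as any alternative, so it is a dominant strategy.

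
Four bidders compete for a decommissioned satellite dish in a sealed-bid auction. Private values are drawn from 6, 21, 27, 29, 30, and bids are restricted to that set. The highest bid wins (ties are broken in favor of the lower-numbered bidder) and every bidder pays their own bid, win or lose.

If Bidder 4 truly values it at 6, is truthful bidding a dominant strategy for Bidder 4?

Check each profile of the others' bids and compare truth against every alternative bid.
Others bid (6, 6, 21): truth gives -6, best alternative gives -21.
Others bid (6, 6, 27): truth gives -6, best alternative gives -21.
Others bid (6, 6, 29): truth gives -6, best alternative gives -21.
Others bid (6, 6, 30): truth gives -6, best alternative gives -21.
Others bid (6, 21, 6): truth gives -6, best alternative gives -21.
Others bid (6, 21, 21): truth gives -6, best alternative gives -21.
(Remaining 119 profiles checked similarly; truth is weakly best in each.)
In every case the truthful bid is at least as good as any alternative, so it is a dominant strategy.

Yes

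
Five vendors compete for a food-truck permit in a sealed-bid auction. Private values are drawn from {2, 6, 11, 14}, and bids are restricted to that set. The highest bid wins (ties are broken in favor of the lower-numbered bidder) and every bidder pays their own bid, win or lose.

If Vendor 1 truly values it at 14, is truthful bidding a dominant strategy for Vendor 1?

Consider the case where Vendor 2 bids 2, Vendor 3 bids 2, Vendor 4 bids 2 and Vendor 5 bids 2.
Truthful bid 14: wins, pays 14, utility 14 - 14 = 0.
Bid 2 instead: wins, pays 2, utility 14 - 2 = 12.
Since 12 > 0, bidding 2 is strictly better here, so truthful bidding is not dominant.

No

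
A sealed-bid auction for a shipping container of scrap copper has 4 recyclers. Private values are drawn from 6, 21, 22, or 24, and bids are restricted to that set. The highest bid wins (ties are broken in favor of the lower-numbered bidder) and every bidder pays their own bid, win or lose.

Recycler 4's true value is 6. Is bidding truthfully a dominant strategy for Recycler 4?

Check each profile of the others' bids and compare truth against every alternative bid.
Others bid (6, 6, 24): truth gives -6, best alternative gives -21.
Others bid (6, 21, 24): truth gives -6, best alternative gives -21.
Others bid (6, 22, 24): truth gives -6, best alternative gives -21.
Others bid (6, 24, 6): truth gives -6, best alternative gives -21.
Others bid (6, 24, 21): truth gives -6, best alternative gives -21.
Others bid (6, 24, 22): truth gives -6, best alternative gives -21.
(Remaining 58 profiles checked similarly; truth is weakly best in each.)
In every case the truthful bid is at least as good as any alternative, so it is a dominant strategy.

Yes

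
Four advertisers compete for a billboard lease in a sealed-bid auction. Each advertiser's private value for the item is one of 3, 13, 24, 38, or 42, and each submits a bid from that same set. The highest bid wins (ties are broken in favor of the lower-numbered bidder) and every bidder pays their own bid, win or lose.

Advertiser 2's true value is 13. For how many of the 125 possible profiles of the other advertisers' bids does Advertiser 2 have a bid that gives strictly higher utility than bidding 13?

121

Others bid (3, 3, 24): truth gives -13; bid 3 gives -3 > -13. Violating.
Others bid (3, 3, 38): truth gives -13; bid 3 gives -3 > -13. Violating.
Others bid (3, 3, 42): truth gives -13; bid 3 gives -3 > -13. Violating.
Others bid (3, 13, 24): truth gives -13; bid 3 gives -3 > -13. Violating.
Others bid (3, 3, 3): truth gives 0; no alternative beats it.
Others bid (3, 3, 13): truth gives 0; no alternative beats it.
(Checking all 125 profiles: 121 have a profitable deviation, 4 do not.)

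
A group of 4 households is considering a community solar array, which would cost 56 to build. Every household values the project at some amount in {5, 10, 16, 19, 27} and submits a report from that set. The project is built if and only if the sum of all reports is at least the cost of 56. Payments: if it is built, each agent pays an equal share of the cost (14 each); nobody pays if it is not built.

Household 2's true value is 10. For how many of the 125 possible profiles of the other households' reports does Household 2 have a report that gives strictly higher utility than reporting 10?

13

Others report (5, 16, 27): truth gives -4; report 5 gives 0 > -4. Violating.
Others report (5, 27, 16): truth gives -4; report 5 gives 0 > -4. Violating.
Others report (10, 10, 27): truth gives -4; report 5 gives 0 > -4. Violating.
Others report (10, 19, 19): truth gives -4; report 5 gives 0 > -4. Violating.
Others report (5, 5, 5): truth gives 0; no alternative beats it.
Others report (5, 5, 10): truth gives 0; no alternative beats it.
(Checking all 125 profiles: 13 have a profitable deviation, 112 do not.)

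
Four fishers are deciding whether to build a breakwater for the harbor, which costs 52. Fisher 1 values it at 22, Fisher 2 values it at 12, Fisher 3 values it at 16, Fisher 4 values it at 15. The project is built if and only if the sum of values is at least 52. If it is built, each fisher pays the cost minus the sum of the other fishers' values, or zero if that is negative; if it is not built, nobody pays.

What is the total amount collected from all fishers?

Total value 65 ≥ cost 52, so it is built.
Fisher 1: others sum to 43; max(0, 52 - 43) = 9.
Fisher 2: others sum to 53; max(0, 52 - 53) = 0.
Fisher 3: others sum to 49; max(0, 52 - 49) = 3.
Fisher 4: others sum to 50; max(0, 52 - 50) = 2.
Total collected = 9 + 0 + 3 + 2 = 14.

14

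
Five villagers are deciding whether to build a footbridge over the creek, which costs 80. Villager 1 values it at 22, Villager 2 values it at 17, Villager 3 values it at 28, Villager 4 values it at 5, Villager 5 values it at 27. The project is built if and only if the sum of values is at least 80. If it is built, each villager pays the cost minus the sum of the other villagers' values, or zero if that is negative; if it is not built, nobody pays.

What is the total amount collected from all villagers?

20

Total value 99 ≥ cost 80, so it is built.
Villager 1: others sum to 77; max(0, 80 - 77) = 3.
Villager 2: others sum to 82; max(0, 80 - 82) = 0.
Villager 3: others sum to 71; max(0, 80 - 71) = 9.
Villager 4: others sum to 94; max(0, 80 - 94) = 0.
Villager 5: others sum to 72; max(0, 80 - 72) = 8.
Total collected = 3 + 0 + 9 + 0 + 8 = 20.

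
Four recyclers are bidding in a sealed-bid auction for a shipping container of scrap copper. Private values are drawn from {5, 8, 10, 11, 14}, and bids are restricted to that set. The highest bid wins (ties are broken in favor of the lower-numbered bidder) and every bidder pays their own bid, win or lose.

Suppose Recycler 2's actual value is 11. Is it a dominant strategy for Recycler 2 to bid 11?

Consider the case where Recycler 1 bids 5, Recycler 3 bids 5 and Recycler 4 bids 5.
Truthful bid 11: wins, pays 11, utility 11 - 11 = 0.
Bid 8 instead: wins, pays 8, utility 11 - 8 = 3.
Since 3 > 0, bidding 8 is strictly better here, so truthful bidding is not dominant.

No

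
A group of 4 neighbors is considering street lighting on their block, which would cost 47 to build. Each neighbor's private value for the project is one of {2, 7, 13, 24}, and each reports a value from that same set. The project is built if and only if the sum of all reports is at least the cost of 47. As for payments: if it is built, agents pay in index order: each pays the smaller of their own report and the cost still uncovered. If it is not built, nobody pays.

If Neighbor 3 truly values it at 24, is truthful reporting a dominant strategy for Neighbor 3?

No

Consider the case where Neighbor 1 reports 2, Neighbor 2 reports 13 and Neighbor 4 reports 24.
Truthful report 24: project built, pays 24, utility 24 - 24 = 0.
Report 13 instead: project built, pays 13, utility 24 - 13 = 11.
Since 11 > 0, reporting 13 is strictly better here, so truthful reporting is not dominant.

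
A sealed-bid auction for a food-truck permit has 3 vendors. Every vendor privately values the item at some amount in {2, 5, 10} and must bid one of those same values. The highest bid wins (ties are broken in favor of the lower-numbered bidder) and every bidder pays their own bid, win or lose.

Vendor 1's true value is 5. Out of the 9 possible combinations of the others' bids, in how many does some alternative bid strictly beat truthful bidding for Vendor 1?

Others bid (2, 2): truth gives 0; bid 2 gives 3 > 0. Violating.
Others bid (2, 10): truth gives -5; bid 2 gives -2 > -5. Violating.
Others bid (5, 10): truth gives -5; bid 2 gives -2 > -5. Violating.
Others bid (10, 2): truth gives -5; bid 2 gives -2 > -5. Violating.
Others bid (2, 5): truth gives 0; no alternative beats it.
Others bid (5, 2): truth gives 0; no alternative beats it.
(Checking all 9 profiles: 6 have a profitable deviation, 3 do not.)

6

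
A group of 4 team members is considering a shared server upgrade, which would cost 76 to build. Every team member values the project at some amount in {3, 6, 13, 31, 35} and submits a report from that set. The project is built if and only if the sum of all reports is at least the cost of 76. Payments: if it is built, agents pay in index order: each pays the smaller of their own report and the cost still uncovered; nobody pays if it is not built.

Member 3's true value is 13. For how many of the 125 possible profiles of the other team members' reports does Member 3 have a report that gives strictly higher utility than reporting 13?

32

Others report (3, 35, 35): truth gives 0; report 3 gives 10 > 0. Violating.
Others report (6, 31, 35): truth gives 0; report 6 gives 7 > 0. Violating.
Others report (6, 35, 31): truth gives 0; report 6 gives 7 > 0. Violating.
Others report (6, 35, 35): truth gives 0; report 3 gives 10 > 0. Violating.
Others report (3, 3, 3): truth gives 0; no alternative beats it.
Others report (3, 3, 6): truth gives 0; no alternative beats it.
(Checking all 125 profiles: 32 have a profitable deviation, 93 do not.)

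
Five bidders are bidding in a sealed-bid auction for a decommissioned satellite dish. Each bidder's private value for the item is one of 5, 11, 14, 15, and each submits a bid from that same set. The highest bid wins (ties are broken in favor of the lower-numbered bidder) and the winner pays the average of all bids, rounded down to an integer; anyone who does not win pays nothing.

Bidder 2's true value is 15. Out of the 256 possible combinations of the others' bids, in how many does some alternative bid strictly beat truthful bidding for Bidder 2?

Others bid (5, 5, 5, 5): truth gives 8; bid 11 gives 9 > 8. Violating.
Others bid (5, 5, 5, 11): truth gives 7; bid 11 gives 8 > 7. Violating.
Others bid (5, 5, 11, 5): truth gives 7; bid 11 gives 8 > 7. Violating.
Others bid (5, 5, 11, 11): truth gives 6; bid 11 gives 7 > 6. Violating.
Others bid (5, 5, 5, 14): truth gives 7; no alternative beats it.
Others bid (5, 5, 5, 15): truth gives 6; no alternative beats it.
(Checking all 256 profiles: 20 have a profitable deviation, 236 do not.)

20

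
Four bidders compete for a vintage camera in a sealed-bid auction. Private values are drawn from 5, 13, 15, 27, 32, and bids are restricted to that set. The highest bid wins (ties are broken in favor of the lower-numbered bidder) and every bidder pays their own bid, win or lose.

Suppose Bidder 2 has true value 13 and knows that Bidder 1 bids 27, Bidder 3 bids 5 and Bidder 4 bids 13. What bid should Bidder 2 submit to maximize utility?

Bid 5: loses but pays 5, utility -5.
Bid 13: loses but pays 13, utility -13.
Bid 15: loses but pays 15, utility -15.
Bid 27: loses but pays 27, utility -27.
Bid 32: wins, pays 32, utility 13 - 32 = -19.
The best choice is 5 with utility -5.

5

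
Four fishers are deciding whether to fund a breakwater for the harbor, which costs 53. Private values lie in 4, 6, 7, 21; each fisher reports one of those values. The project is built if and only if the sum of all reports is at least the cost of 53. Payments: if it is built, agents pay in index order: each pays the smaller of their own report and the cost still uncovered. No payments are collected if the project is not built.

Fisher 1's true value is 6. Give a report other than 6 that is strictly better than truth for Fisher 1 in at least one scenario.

Suppose Fisher 2 reports 7, Fisher 3 reports 21 and Fisher 4 reports 21.
Report 6: project built, pays 6, utility 6 - 6 = 0.
Report 4: project built, pays 4, utility 6 - 4 = 2.
So reporting 4 beats truth here (2 > 0).

4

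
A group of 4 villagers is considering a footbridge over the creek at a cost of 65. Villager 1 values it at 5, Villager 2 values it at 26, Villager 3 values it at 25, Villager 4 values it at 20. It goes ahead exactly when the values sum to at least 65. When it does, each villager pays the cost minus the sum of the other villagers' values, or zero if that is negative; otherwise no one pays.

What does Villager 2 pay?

Total value 76 ≥ cost 65, so the project is built.
The other villagers' values sum to 50.
Cost minus that sum is 65 - 50 = 15.

15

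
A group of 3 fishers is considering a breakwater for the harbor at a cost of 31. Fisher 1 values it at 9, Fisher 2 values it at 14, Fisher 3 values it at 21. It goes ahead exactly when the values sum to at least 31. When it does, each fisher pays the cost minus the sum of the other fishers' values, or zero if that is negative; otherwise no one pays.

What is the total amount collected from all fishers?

Total value 44 ≥ cost 31, so it is built.
Fisher 1: others sum to 35; max(0, 31 - 35) = 0.
Fisher 2: others sum to 30; max(0, 31 - 30) = 1.
Fisher 3: others sum to 23; max(0, 31 - 23) = 8.
Total collected = 0 + 1 + 8 = 9.

9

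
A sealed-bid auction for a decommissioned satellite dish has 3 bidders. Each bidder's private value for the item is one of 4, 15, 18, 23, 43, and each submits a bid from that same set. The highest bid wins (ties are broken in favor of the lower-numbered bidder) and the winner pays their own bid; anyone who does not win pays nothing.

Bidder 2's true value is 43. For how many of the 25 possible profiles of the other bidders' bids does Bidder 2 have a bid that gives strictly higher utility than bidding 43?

Others bid (4, 4): truth gives 0; bid 15 gives 28 > 0. Violating.
Others bid (4, 15): truth gives 0; bid 15 gives 28 > 0. Violating.
Others bid (4, 18): truth gives 0; bid 18 gives 25 > 0. Violating.
Others bid (4, 23): truth gives 0; bid 23 gives 20 > 0. Violating.
Others bid (4, 43): truth gives 0; no alternative beats it.
Others bid (15, 43): truth gives 0; no alternative beats it.
(Checking all 25 profiles: 12 have a profitable deviation, 13 do not.)

12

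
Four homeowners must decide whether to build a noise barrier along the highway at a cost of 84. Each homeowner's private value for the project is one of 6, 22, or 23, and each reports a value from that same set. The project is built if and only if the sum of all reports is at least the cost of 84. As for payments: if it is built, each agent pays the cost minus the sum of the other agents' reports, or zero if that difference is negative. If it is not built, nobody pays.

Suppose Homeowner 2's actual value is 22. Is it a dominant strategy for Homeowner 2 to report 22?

Check each profile of the others' reports and compare truth against every alternative report.
Others report (23, 23, 23): truth gives 7, best alternative gives 7.
Others report (22, 23, 23): truth gives 6, best alternative gives 6.
Others report (23, 22, 23): truth gives 6, best alternative gives 6.
Others report (23, 23, 22): truth gives 6, best alternative gives 6.
Others report (22, 22, 23): truth gives 5, best alternative gives 5.
Others report (22, 23, 22): truth gives 5, best alternative gives 5.
(Remaining 21 profiles checked similarly; truth is weakly best in each.)
In every case the truthful report is at least as good as any alternative, so it is a dominant strategy.

Yes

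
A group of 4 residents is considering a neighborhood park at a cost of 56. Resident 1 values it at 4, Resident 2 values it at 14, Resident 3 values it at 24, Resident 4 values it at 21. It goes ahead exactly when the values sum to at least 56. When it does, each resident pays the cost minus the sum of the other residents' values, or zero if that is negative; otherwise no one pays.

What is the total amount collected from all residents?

Total value 63 ≥ cost 56, so it is built.
Resident 1: others sum to 59; max(0, 56 - 59) = 0.
Resident 2: others sum to 49; max(0, 56 - 49) = 7.
Resident 3: others sum to 39; max(0, 56 - 39) = 17.
Resident 4: others sum to 42; max(0, 56 - 42) = 14.
Total collected = 0 + 7 + 17 + 14 = 38.

38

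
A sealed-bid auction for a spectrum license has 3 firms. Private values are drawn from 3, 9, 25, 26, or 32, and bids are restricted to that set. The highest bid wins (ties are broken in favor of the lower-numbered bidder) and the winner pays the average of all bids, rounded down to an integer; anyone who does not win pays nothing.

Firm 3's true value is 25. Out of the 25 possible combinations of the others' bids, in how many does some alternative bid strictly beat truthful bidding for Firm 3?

Others bid (3, 3): truth gives 15; bid 9 gives 20 > 15. Violating.
Others bid (3, 25): truth gives 0; bid 26 gives 7 > 0. Violating.
Others bid (3, 26): truth gives 0; bid 32 gives 5 > 0. Violating.
Others bid (9, 25): truth gives 0; bid 26 gives 5 > 0. Violating.
Others bid (3, 9): truth gives 13; no alternative beats it.
Others bid (3, 32): truth gives 0; no alternative beats it.
(Checking all 25 profiles: 9 have a profitable deviation, 16 do not.)

9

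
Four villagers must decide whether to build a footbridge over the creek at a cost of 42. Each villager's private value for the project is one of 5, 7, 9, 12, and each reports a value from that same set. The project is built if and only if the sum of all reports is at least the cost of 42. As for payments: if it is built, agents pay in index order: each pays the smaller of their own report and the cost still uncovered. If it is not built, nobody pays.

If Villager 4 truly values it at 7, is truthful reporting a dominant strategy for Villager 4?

Yes

Check each profile of the others' reports and compare truth against every alternative report.
Others report (12, 12, 12): truth gives 1, best alternative gives 1.
Others report (5, 5, 5): truth gives 0, best alternative gives 0.
Others report (5, 5, 7): truth gives 0, best alternative gives 0.
Others report (5, 5, 9): truth gives 0, best alternative gives 0.
Others report (5, 5, 12): truth gives 0, best alternative gives 0.
Others report (5, 7, 5): truth gives 0, best alternative gives 0.
(Remaining 58 profiles checked similarly; truth is weakly best in each.)
In every case the truthful report is at least as good as any alternative, so it is a dominant strategy.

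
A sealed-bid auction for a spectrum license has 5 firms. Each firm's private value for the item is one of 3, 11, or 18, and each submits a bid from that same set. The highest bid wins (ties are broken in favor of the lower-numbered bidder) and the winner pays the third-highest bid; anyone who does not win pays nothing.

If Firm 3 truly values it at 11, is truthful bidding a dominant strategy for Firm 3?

Consider the case where Firm 1 bids 3, Firm 2 bids 3, Firm 4 bids 3 and Firm 5 bids 18.
Truthful bid 11: loses, pays 0, utility 0.
Bid 18 instead: wins, pays 3, utility 11 - 3 = 8.
Since 8 > 0, bidding 18 is strictly better here, so truthful bidding is not dominant.

No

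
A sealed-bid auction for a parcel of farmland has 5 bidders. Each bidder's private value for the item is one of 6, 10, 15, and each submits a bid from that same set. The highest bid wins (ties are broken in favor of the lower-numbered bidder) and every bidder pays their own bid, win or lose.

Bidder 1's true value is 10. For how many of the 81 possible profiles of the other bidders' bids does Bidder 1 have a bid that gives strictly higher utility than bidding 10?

66

Others bid (6, 6, 6, 6): truth gives 0; bid 6 gives 4 > 0. Violating.
Others bid (6, 6, 6, 15): truth gives -10; bid 15 gives -5 > -10. Violating.
Others bid (6, 6, 10, 15): truth gives -10; bid 15 gives -5 > -10. Violating.
Others bid (6, 6, 15, 6): truth gives -10; bid 15 gives -5 > -10. Violating.
Others bid (6, 6, 6, 10): truth gives 0; no alternative beats it.
Others bid (6, 6, 10, 6): truth gives 0; no alternative beats it.
(Checking all 81 profiles: 66 have a profitable deviation, 15 do not.)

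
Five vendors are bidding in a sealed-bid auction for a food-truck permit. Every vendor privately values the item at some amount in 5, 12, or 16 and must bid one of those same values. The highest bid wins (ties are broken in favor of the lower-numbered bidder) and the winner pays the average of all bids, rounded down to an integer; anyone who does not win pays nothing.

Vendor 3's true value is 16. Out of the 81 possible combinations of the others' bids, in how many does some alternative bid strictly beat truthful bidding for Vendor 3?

4

Others bid (5, 5, 5, 5): truth gives 9; bid 12 gives 10 > 9. Violating.
Others bid (5, 5, 5, 12): truth gives 8; bid 12 gives 9 > 8. Violating.
Others bid (5, 5, 12, 5): truth gives 8; bid 12 gives 9 > 8. Violating.
Others bid (5, 5, 12, 12): truth gives 6; bid 12 gives 7 > 6. Violating.
Others bid (5, 5, 5, 16): truth gives 7; no alternative beats it.
Others bid (5, 5, 12, 16): truth gives 6; no alternative beats it.
(Checking all 81 profiles: 4 have a profitable deviation, 77 do not.)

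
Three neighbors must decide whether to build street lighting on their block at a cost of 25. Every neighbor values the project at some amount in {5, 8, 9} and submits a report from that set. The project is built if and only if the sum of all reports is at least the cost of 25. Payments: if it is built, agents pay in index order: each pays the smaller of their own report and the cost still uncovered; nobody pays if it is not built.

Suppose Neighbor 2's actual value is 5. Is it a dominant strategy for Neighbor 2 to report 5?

Check each profile of the others' reports and compare truth against every alternative report.
Others report (8, 9): truth gives 0, best alternative gives -3.
Others report (9, 8): truth gives 0, best alternative gives -3.
Others report (9, 9): truth gives 0, best alternative gives -3.
Others report (5, 5): truth gives 0, best alternative gives 0.
Others report (5, 8): truth gives 0, best alternative gives 0.
Others report (5, 9): truth gives 0, best alternative gives 0.
(Remaining 3 profiles checked similarly; truth is weakly best in each.)
In every case the truthful report is at least as good as any alternative, so it is a dominant strategy.

Yes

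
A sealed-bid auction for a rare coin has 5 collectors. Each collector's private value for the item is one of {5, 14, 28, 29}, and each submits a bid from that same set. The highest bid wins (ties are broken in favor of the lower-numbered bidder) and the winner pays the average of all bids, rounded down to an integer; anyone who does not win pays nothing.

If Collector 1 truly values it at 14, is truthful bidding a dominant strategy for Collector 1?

No

Consider the case where Collector 2 bids 5, Collector 3 bids 5, Collector 4 bids 5 and Collector 5 bids 5.
Truthful bid 14: wins, pays 6, utility 14 - 6 = 8.
Bid 5 instead: wins, pays 5, utility 14 - 5 = 9.
Since 9 > 8, bidding 5 is strictly better here, so truthful bidding is not dominant.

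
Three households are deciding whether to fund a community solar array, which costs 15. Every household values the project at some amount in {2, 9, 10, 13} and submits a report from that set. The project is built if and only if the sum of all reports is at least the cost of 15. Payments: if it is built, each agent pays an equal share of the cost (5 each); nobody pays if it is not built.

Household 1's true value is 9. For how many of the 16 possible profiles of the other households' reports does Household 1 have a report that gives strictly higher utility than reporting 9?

1

Others report (2, 2): truth gives 0; report 13 gives 4 > 0. Violating.
Others report (2, 9): truth gives 4; no alternative beats it.
Others report (2, 10): truth gives 4; no alternative beats it.
(Checking all 16 profiles: 1 has a profitable deviation, 15 do not.)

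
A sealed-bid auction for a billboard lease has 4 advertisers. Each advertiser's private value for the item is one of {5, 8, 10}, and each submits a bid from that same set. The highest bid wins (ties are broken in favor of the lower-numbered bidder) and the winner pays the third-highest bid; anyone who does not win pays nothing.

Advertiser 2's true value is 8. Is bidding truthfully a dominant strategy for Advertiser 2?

No

Consider the case where Advertiser 1 bids 5, Advertiser 3 bids 5 and Advertiser 4 bids 10.
Truthful bid 8: loses, pays 0, utility 0.
Bid 10 instead: wins, pays 5, utility 8 - 5 = 3.
Since 3 > 0, bidding 10 is strictly better here, so truthful bidding is not dominant.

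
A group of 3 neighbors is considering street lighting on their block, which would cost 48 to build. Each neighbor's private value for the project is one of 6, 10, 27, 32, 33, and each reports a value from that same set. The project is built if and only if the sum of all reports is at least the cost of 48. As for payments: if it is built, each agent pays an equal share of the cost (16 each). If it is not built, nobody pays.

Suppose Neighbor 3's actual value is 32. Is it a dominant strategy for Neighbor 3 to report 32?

Yes

Check each profile of the others' reports and compare truth against every alternative report.
Others report (6, 10): truth gives 16, best alternative gives 16.
Others report (6, 27): truth gives 16, best alternative gives 16.
Others report (6, 32): truth gives 16, best alternative gives 16.
Others report (6, 33): truth gives 16, best alternative gives 16.
Others report (10, 6): truth gives 16, best alternative gives 16.
Others report (10, 10): truth gives 16, best alternative gives 16.
(Remaining 19 profiles checked similarly; truth is weakly best in each.)
In every case the truthful report is at least as good as any alternative, so it is a dominant strategy.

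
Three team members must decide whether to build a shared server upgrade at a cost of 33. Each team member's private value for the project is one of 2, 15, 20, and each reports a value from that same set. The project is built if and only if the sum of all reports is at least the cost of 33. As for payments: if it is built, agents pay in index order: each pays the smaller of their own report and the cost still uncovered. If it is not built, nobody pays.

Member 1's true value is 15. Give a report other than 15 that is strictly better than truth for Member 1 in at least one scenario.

Suppose Member 2 reports 15 and Member 3 reports 20.
Report 15: project built, pays 15, utility 15 - 15 = 0.
Report 2: project built, pays 2, utility 15 - 2 = 13.
So reporting 2 beats truth here (13 > 0).

2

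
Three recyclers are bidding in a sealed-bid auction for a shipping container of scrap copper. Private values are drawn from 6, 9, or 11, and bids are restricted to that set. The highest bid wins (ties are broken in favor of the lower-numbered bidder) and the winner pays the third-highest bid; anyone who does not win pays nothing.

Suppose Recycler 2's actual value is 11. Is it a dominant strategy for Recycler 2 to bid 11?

Check each profile of the others' bids and compare truth against every alternative bid.
Others bid (6, 11): truth gives 5, best alternative gives 0.
Others bid (9, 6): truth gives 5, best alternative gives 0.
Others bid (9, 9): truth gives 2, best alternative gives 0.
Others bid (9, 11): truth gives 2, best alternative gives 0.
Others bid (6, 6): truth gives 5, best alternative gives 5.
Others bid (6, 9): truth gives 5, best alternative gives 5.
(Remaining 3 profiles checked similarly; truth is weakly best in each.)
In every case the truthful bid is at least as good as any alternative, so it is a dominant strategy.

Yes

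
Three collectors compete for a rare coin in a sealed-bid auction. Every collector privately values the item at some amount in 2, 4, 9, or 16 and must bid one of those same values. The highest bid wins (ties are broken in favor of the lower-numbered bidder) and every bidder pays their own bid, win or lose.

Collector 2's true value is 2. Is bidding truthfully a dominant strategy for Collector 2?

Check each profile of the others' bids and compare truth against every alternative bid.
Others bid (2, 9): truth gives -2, best alternative gives -4.
Others bid (2, 16): truth gives -2, best alternative gives -4.
Others bid (4, 2): truth gives -2, best alternative gives -4.
Others bid (4, 4): truth gives -2, best alternative gives -4.
Others bid (4, 9): truth gives -2, best alternative gives -4.
Others bid (4, 16): truth gives -2, best alternative gives -4.
(Remaining 10 profiles checked similarly; truth is weakly best in each.)
In every case the truthful bid is at least as good as any alternative, so it is a dominant strategy.

Yes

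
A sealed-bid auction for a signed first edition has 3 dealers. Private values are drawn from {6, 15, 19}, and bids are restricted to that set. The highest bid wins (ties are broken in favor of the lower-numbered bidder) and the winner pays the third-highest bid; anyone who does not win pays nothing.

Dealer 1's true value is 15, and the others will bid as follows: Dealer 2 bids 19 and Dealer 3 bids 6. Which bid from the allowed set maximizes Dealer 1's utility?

19

Bid 6: loses, pays 0, utility 0.
Bid 15: loses, pays 0, utility 0.
Bid 19: wins, pays 6, utility 15 - 6 = 9.
The best choice is 19 with utility 9.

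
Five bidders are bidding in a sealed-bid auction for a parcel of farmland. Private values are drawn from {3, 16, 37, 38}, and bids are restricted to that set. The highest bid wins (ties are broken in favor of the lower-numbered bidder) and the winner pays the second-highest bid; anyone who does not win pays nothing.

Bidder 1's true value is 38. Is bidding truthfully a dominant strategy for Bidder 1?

Yes

Check each profile of the others' bids and compare truth against every alternative bid.
Others bid (3, 3, 3, 3): truth gives 35, best alternative gives 35.
Others bid (3, 3, 3, 16): truth gives 22, best alternative gives 22.
Others bid (3, 3, 16, 3): truth gives 22, best alternative gives 22.
Others bid (3, 3, 16, 16): truth gives 22, best alternative gives 22.
Others bid (3, 16, 3, 3): truth gives 22, best alternative gives 22.
Others bid (3, 16, 3, 16): truth gives 22, best alternative gives 22.
(Remaining 250 profiles checked similarly; truth is weakly best in each.)
In every case the truthful bid is at least as good as any alternative, so it is a dominant strategy.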